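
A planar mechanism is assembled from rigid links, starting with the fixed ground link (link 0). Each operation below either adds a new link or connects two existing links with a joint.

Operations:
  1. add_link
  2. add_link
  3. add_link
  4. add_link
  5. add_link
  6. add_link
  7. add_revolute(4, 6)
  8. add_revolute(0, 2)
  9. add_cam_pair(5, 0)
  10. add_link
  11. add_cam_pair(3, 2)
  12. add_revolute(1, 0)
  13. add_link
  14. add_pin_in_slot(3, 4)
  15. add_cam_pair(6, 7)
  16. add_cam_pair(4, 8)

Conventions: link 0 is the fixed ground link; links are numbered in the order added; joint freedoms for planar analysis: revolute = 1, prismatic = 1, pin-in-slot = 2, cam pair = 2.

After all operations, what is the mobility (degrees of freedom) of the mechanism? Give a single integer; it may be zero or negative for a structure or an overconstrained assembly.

link 0 = ground. State L|J1|J2 = 1|0|0
+link1  2|0|0
+link2  3|0|0
+link3  4|0|0
+link4  5|0|0
+link5  6|0|0
+link6  7|0|0
R(4,6) f=1→J1  7|1|0
R(0,2) f=1→J1  7|2|0
C(5,0) f=2→J2  7|2|1
+link7  8|2|1
C(3,2) f=2→J2  8|2|2
R(1,0) f=1→J1  8|3|2
+link8  9|3|2
PS(3,4) f=2→J2  9|3|3
C(6,7) f=2→J2  9|3|4
C(4,8) f=2→J2  9|3|5
M = 3(9−1)−2·3−5 = 24−6−5 = 13

M = 13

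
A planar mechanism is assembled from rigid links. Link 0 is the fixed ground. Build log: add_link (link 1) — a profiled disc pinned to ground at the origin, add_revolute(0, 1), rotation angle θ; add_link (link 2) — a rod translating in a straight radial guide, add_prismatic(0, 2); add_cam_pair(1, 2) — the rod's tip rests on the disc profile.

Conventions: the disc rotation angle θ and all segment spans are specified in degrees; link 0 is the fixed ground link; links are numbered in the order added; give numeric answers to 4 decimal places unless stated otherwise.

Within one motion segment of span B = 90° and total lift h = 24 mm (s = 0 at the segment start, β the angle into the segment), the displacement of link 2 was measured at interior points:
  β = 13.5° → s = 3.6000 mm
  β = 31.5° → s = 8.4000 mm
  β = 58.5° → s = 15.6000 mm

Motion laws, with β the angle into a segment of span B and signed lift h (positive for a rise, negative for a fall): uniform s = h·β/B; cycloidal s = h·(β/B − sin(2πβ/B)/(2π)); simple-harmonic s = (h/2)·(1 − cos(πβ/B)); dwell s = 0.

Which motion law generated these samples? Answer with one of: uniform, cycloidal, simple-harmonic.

candidates at β/B = r: uniform s = h·r (linear in β); cycloidal s = h·(r − sin(2πr)/(2π)); simple-harmonic s = (h/2)(1 − cos(πr))
β=13.5°: printed 3.6000 | uniform 3.6000, cycloidal 0.5098, simple-harmonic 1.3079
β=31.5°: printed 8.4000 | uniform 8.4000, cycloidal 5.3098, simple-harmonic 6.5521
β=58.5°: printed 15.6000 | uniform 15.6000, cycloidal 18.6902, simple-harmonic 17.4479
only one law matches every sample → uniform

uniform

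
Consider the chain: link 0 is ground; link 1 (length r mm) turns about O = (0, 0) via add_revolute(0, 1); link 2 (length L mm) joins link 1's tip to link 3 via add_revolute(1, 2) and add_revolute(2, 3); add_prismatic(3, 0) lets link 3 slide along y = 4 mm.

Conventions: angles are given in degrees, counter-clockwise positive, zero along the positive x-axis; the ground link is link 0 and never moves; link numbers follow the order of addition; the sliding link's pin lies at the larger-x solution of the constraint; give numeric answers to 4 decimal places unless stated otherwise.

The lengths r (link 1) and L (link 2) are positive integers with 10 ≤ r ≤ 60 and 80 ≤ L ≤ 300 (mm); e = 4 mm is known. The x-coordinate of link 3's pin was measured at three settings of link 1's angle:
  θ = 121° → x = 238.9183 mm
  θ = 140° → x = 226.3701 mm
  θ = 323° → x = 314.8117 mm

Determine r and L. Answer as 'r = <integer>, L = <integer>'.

constraint per measurement: (x − r cos θ)² + (r sin θ − e)² = L²
subtracting the θ₁ and θ₂ equations cancels the r² and L² terms:
r = (x₁² − x₂²) / (2[(x₁cos θ₁ + e sin θ₁) − (x₂cos θ₂ + e sin θ₂)]) = 57.0002 → r = 57
L² = (x₁ − r cos θ₁)² + (r sin θ₁ − e)² = 73984.0162 → L = 272.0000 → L = 272
check at θ₃=323°: x = 314.8117 (printed 314.8117) ✓

r = 57, L = 272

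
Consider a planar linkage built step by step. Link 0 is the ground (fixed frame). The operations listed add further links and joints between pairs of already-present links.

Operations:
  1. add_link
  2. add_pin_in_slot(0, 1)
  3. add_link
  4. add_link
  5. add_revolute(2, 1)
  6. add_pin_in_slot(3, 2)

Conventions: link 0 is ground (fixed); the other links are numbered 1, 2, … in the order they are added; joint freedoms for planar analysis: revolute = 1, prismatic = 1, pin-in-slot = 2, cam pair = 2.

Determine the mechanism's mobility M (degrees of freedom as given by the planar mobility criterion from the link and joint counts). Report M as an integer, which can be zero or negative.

L=1 J1=0 J2=0
add link → L=2 J1=0 J2=0
PS@0,1 dof=2 J2 → L=2 J1=0 J2=1
add link → L=3 J1=0 J2=1
add link → L=4 J1=0 J2=1
R@2,1 dof=1 J1 → L=4 J1=1 J2=1
PS@3,2 dof=2 J2 → L=4 J1=1 J2=2
M=3(L−1)−2J1−J2=3·3−2·1−2=5

M = 5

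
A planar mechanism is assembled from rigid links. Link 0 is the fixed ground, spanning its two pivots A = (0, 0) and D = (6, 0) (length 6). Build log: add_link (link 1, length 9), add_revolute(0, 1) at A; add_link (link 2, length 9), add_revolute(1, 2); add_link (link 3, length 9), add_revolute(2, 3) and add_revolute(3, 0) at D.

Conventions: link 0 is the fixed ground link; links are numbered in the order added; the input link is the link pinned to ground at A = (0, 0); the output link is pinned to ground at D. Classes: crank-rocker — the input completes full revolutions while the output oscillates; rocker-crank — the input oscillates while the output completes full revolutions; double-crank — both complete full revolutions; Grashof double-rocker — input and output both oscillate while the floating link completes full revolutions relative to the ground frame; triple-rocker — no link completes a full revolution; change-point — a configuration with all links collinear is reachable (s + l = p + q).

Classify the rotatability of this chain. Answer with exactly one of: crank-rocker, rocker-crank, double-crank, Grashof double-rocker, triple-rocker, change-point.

lengths: ground=6, input=9, coupler=9, output=9
sorted: s=6 (shortest), l=9 (longest), p+q=18
s + l = 15 vs p + q = 18
s + l < p + q (Grashof) with shortest = ground link → double-crank

double-crank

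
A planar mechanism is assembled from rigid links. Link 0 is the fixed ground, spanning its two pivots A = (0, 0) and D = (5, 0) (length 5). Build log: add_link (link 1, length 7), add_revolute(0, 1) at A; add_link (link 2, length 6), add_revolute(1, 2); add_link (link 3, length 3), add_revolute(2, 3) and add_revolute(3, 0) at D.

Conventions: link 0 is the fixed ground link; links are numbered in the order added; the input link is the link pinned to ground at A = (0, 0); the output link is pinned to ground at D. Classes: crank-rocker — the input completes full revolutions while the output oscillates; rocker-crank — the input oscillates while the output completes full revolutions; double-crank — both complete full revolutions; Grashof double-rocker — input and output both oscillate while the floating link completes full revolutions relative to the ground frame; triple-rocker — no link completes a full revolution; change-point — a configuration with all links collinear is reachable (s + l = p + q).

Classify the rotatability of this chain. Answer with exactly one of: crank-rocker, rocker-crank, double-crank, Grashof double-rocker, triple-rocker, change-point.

lengths: ground=5, input=7, coupler=6, output=3
sorted: s=3 (shortest), l=7 (longest), p+q=11
s + l = 10 vs p + q = 11
s + l < p + q (Grashof) with shortest = output link → rocker-crank

rocker-crank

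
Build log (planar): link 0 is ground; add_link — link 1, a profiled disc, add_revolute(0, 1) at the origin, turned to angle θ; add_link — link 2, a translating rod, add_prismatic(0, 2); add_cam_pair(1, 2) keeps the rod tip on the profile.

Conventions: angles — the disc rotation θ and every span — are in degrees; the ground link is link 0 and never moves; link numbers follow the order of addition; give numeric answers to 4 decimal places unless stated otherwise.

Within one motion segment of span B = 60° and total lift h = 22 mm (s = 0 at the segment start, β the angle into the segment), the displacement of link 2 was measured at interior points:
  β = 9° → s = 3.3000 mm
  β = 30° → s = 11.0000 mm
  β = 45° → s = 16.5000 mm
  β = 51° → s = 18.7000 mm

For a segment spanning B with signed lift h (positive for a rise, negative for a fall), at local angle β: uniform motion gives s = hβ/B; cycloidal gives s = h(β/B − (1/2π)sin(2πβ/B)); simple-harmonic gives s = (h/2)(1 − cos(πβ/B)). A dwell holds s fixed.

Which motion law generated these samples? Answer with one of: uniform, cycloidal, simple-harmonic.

candidates at β/B = r: uniform s = h·r (linear in β); cycloidal s = h·(r − sin(2πr)/(2π)); simple-harmonic s = (h/2)(1 − cos(πr))
β=9°: printed 3.3000 | uniform 3.3000, cycloidal 0.4673, simple-harmonic 1.1989
β=30°: printed 11.0000 | uniform 11.0000, cycloidal 11.0000, simple-harmonic 11.0000
β=45°: printed 16.5000 | uniform 16.5000, cycloidal 20.0014, simple-harmonic 18.7782
β=51°: printed 18.7000 | uniform 18.7000, cycloidal 21.5327, simple-harmonic 20.8011
only one law matches every sample → uniform

uniform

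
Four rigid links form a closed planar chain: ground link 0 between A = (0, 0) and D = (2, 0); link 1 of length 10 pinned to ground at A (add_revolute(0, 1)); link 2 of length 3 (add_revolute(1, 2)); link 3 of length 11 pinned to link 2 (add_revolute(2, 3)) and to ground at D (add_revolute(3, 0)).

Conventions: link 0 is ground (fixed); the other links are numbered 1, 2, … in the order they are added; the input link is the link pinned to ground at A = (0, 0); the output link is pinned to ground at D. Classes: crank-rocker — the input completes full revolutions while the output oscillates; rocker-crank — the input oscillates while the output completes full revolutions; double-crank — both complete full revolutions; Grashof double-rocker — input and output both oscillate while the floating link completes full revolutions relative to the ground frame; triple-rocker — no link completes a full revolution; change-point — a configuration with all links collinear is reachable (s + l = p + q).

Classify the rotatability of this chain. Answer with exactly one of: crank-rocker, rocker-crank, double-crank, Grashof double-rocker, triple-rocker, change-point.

lengths: ground=2, input=10, coupler=3, output=11
sorted: s=2 (shortest), l=11 (longest), p+q=13
s + l = 13 vs p + q = 13
s + l = p + q → change-point (collinear configuration reachable)

change-point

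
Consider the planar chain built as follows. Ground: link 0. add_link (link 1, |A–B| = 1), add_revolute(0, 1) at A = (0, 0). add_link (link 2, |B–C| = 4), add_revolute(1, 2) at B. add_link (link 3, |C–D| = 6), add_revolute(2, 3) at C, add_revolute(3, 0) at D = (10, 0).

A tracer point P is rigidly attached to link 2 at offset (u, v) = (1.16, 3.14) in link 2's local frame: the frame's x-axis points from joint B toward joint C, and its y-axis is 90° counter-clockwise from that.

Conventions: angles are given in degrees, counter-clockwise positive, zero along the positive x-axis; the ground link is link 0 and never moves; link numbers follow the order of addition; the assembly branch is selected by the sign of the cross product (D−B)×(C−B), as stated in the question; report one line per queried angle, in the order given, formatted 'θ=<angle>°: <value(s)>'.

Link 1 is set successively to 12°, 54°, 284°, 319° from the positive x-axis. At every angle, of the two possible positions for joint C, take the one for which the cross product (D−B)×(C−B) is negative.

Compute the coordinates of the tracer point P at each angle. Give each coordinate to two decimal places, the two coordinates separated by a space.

A=(0,0), D=(10.00,0)
θ=12°: B = A + 1.00·(cos12°, sin12°) = (0.9781, 0.2079)
θ=12°: |BD| = 9.0242
θ=12°: circle(B,4.00) ∩ circle(D,6.00): a=3.4040, h=2.1007
θ=12°:   candidates: C₊=(4.4296,2.2296) cross=18.957; C₋=(4.3328,-1.9706) cross=-18.957
θ=12°:   branch - wants cross < 0 → take C=(4.3328,-1.9706) (cross=-18.957)
θ=12°: ex = (C−B)/|BC| = (0.8387,-0.5446); ey = (0.5446,0.8387)
θ=12°: P = B + 1.16·ex + 3.14·ey = (3.6612,2.2096)
θ=54°: B = A + 1.00·(cos54°, sin54°) = (0.5878, 0.8090)
θ=54°: |BD| = 9.4469
θ=54°: circle(B,4.00) ∩ circle(D,6.00): a=3.6649, h=1.6026
θ=54°:   candidates: C₊=(4.3765,2.0919) cross=15.140; C₋=(4.1020,-1.1016) cross=-15.140
θ=54°:   branch - wants cross < 0 → take C=(4.1020,-1.1016) (cross=-15.140)
θ=54°: ex = (C−B)/|BC| = (0.8786,-0.4776); ey = (0.4776,0.8786)
θ=54°: P = B + 1.16·ex + 3.14·ey = (3.1067,3.0136)
θ=284°: B = A + 1.00·(cos284°, sin284°) = (0.2419, -0.9703)
θ=284°: |BD| = 9.8062
θ=284°: circle(B,4.00) ∩ circle(D,6.00): a=3.8833, h=0.9590
θ=284°:   candidates: C₊=(4.0113,0.3682) cross=9.404; C₋=(4.2011,-1.5404) cross=-9.404
θ=284°:   branch - wants cross < 0 → take C=(4.2011,-1.5404) (cross=-9.404)
θ=284°: ex = (C−B)/|BC| = (0.9898,-0.1425); ey = (0.1425,0.9898)
θ=284°: P = B + 1.16·ex + 3.14·ey = (1.8376,1.9723)
θ=319°: B = A + 1.00·(cos319°, sin319°) = (0.7547, -0.6561)
θ=319°: |BD| = 9.2685
θ=319°: circle(B,4.00) ∩ circle(D,6.00): a=3.5554, h=1.8329
θ=319°:   candidates: C₊=(4.1714,1.4239) cross=16.988; C₋=(4.4309,-2.2327) cross=-16.988
θ=319°:   branch - wants cross < 0 → take C=(4.4309,-2.2327) (cross=-16.988)
θ=319°: ex = (C−B)/|BC| = (0.9190,-0.3942); ey = (0.3942,0.9190)
θ=319°: P = B + 1.16·ex + 3.14·ey = (3.0585,1.7725)

θ=12°: 3.66 2.21
θ=54°: 3.11 3.01
θ=284°: 1.84 1.97
θ=319°: 3.06 1.77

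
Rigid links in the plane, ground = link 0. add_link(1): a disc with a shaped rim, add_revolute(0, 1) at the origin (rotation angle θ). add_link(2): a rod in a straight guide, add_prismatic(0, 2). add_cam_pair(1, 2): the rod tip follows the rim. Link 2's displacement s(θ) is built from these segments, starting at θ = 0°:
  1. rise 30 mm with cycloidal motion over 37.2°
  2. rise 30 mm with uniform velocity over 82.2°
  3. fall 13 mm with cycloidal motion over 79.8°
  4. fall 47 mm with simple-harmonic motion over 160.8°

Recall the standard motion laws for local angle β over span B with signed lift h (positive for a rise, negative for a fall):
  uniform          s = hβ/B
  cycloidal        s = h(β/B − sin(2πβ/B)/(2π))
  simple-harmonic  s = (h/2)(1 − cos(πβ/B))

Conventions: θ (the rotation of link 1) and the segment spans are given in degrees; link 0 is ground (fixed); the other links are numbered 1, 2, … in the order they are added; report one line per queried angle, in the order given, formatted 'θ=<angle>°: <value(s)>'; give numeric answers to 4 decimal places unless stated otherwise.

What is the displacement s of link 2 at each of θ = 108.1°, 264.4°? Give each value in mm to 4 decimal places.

segment 1 (0° to 37.2°, cycloidal, h = 30) is passed completely: s = 0.0000 + (30) = 30.0000
θ = 108.1° falls in segment 2 (37.2° to 119.4°, uniform, h = 30): β = 108.1 − 37.2 = 70.9°, B = 82.2°; Δs = 30·70.9/82.2 = 25.8759; s = 30.0000 + 25.8759 = 55.8759
segment 2 (37.2° to 119.4°, uniform, h = 30) is passed completely: s = 30.0000 + (30) = 60.0000
segment 3 (119.4° to 199.2°, cycloidal, h = -13) is passed completely: s = 60.0000 + (-13) = 47.0000
θ = 264.4° falls in segment 4 (199.2° to 360°, simple-harmonic, h = -47): β = 264.4 − 199.2 = 65.2°, B = 160.8°; Δs = -47/2·(1 − cos(π·0.4055)) = -16.6234; s = 47.0000 − 16.6234 = 30.3766

θ=108.1°: 55.8759
θ=264.4°: 30.3766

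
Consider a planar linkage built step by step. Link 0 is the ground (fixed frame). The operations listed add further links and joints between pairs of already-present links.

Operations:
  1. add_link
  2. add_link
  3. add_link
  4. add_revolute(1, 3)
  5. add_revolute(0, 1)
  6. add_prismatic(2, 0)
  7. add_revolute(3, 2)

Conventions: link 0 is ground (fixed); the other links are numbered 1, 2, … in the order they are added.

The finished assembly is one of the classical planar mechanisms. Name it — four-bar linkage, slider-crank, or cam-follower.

links: 4 (incl. ground); joints: 3 revolute, 1 prismatic, 0 higher (cam) pair, forming one closed loop
4 links, 3 revolutes + 1 prismatic in one loop → slider-crank

slider-crank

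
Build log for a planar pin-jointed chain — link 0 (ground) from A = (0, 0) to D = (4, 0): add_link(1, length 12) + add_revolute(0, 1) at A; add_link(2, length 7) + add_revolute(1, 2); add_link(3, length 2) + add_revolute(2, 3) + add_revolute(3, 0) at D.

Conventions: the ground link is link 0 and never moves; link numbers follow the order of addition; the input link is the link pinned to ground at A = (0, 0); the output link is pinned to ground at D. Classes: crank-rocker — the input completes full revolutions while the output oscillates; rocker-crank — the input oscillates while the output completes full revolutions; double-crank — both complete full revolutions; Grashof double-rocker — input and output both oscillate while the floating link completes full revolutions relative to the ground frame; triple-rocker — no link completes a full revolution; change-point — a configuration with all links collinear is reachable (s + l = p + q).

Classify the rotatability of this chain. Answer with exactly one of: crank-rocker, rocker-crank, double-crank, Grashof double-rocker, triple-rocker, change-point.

lengths: ground=4, input=12, coupler=7, output=2
sorted: s=2 (shortest), l=12 (longest), p+q=11
s + l = 14 vs p + q = 11
s + l > p + q → non-Grashof → no link fully rotates → triple-rocker

triple-rocker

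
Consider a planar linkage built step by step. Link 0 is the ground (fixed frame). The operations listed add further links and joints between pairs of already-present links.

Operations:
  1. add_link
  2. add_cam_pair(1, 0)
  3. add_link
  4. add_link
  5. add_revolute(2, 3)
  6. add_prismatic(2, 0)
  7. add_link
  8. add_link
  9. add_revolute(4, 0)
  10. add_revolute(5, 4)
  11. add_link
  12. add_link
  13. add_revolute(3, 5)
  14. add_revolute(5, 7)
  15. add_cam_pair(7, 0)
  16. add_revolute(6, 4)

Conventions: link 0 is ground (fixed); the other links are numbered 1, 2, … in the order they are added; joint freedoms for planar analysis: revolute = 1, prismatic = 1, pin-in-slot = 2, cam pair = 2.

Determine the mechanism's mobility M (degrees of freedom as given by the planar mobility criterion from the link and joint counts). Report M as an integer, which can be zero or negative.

L=1 J1=0 J2=0
add link → L=2 J1=0 J2=0
C@1,0 dof=2 J2 → L=2 J1=0 J2=1
add link → L=3 J1=0 J2=1
add link → L=4 J1=0 J2=1
R@2,3 dof=1 J1 → L=4 J1=1 J2=1
P@2,0 dof=1 J1 → L=4 J1=2 J2=1
add link → L=5 J1=2 J2=1
add link → L=6 J1=2 J2=1
R@4,0 dof=1 J1 → L=6 J1=3 J2=1
R@5,4 dof=1 J1 → L=6 J1=4 J2=1
add link → L=7 J1=4 J2=1
add link → L=8 J1=4 J2=1
R@3,5 dof=1 J1 → L=8 J1=5 J2=1
R@5,7 dof=1 J1 → L=8 J1=6 J2=1
C@7,0 dof=2 J2 → L=8 J1=6 J2=2
R@6,4 dof=1 J1 → L=8 J1=7 J2=2
M=3(L−1)−2J1−J2=3·7−2·7−2=5

M = 5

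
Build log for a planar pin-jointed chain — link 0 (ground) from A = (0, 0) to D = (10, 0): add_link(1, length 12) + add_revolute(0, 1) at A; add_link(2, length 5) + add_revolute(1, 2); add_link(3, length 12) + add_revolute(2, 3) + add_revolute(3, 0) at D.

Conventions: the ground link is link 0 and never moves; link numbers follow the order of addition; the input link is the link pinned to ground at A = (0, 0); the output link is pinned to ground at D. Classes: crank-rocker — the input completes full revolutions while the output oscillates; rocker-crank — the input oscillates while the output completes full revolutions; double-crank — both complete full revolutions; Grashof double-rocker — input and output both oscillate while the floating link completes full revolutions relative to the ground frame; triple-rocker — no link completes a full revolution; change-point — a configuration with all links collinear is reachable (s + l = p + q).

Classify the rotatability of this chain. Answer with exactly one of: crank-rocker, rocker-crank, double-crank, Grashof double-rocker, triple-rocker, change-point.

lengths: ground=10, input=12, coupler=5, output=12
sorted: s=5 (shortest), l=12 (longest), p+q=22
s + l = 17 vs p + q = 22
s + l < p + q (Grashof) with shortest = coupler link → Grashof double-rocker

Grashof double-rocker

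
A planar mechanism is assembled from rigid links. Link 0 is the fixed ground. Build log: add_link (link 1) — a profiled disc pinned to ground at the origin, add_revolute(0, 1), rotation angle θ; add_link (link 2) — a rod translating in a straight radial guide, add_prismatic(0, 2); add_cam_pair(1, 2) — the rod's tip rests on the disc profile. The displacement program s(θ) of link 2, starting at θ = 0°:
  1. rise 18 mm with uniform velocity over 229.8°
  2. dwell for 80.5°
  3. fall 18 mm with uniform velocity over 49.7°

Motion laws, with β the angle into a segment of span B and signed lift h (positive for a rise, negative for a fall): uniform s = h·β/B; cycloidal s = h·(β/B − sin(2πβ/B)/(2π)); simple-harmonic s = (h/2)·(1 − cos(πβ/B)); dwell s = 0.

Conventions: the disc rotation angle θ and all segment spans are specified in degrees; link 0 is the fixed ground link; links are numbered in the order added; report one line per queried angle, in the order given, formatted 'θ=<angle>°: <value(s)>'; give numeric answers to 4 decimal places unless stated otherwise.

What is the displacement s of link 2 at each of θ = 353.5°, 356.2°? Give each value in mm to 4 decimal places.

seg 1 [0°–229.8°] uniform, h=18: full span → s += 18 → s = 18.0000
seg 2 [229.8°–310.3°] dwell: s stays 18.0000
seg 3 [310.3°–360°] uniform, h=-18: θ=353.5° here. β=43.2, B=49.7. -18·43.2/49.7 = -15.6459 → s = 2.3541
seg 3 [310.3°–360°] uniform, h=-18: θ=356.2° here. β=45.9, B=49.7. -18·45.9/49.7 = -16.6237 → s = 1.3763

θ=353.5°: 2.3541
θ=356.2°: 1.3763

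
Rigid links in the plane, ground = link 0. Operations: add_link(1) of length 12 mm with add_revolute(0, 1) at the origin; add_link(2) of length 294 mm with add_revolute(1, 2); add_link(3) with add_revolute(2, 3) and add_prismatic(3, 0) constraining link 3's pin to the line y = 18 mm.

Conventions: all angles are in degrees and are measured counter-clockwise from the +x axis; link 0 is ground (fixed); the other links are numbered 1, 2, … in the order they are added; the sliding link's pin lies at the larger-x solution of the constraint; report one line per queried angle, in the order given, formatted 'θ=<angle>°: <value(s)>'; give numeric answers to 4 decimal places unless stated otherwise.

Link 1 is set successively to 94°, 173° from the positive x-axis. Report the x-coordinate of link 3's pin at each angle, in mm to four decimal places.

geometry: r = 12 mm, L = 294 mm, e = 18 mm
θ=94°: crank pin P = (r cos θ, r sin θ) = (-0.837078, 11.970769)
θ=94°: h = r sin θ − e = 11.970769 − 18 = -6.029231
θ=94°: x = r cos θ + √(L² − h²) = -0.837078 + 293.938171 = 293.101093
θ=173°: crank pin P = (r cos θ, r sin θ) = (-11.910554, 1.462432)
θ=173°: h = r sin θ − e = 1.462432 − 18 = -16.537568
θ=173°: x = r cos θ + √(L² − h²) = -11.910554 + 293.534510 = 281.623957

θ=94°: 293.1011
θ=173°: 281.6240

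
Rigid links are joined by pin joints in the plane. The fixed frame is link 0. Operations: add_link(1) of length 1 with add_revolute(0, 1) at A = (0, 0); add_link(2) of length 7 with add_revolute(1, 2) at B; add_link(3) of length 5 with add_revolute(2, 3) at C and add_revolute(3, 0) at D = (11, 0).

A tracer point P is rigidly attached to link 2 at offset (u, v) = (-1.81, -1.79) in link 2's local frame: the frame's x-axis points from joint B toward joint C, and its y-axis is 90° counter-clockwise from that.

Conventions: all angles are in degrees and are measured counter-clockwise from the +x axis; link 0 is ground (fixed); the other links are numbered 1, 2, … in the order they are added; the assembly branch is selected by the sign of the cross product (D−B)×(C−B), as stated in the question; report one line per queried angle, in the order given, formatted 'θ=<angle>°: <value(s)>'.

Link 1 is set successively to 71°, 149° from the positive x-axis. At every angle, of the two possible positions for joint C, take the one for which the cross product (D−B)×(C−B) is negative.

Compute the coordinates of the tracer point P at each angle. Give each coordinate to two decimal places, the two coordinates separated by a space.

A=(0,0), D=(11.00,0)
θ=71°: B = A + 1.00·(cos71°, sin71°) = (0.3256, 0.9455)
θ=71°: |BD| = 10.7162
θ=71°: circle(B,7.00) ∩ circle(D,5.00): a=6.4779, h=2.6527
θ=71°:   candidates: C₊=(7.0123,3.0163) cross=28.427; C₋=(6.5442,-2.2684) cross=-28.427
θ=71°:   branch - wants cross < 0 → take C=(6.5442,-2.2684) (cross=-28.427)
θ=71°: ex = (C−B)/|BC| = (0.8884,-0.4591); ey = (0.4591,0.8884)
θ=71°: P = B + -1.81·ex + -1.79·ey = (-2.1042,0.1864)
θ=149°: B = A + 1.00·(cos149°, sin149°) = (-0.8572, 0.5150)
θ=149°: |BD| = 11.8683
θ=149°: circle(B,7.00) ∩ circle(D,5.00): a=6.9453, h=0.8737
θ=149°:   candidates: C₊=(6.1195,1.0865) cross=10.369; C₋=(6.0436,-0.6592) cross=-10.369
θ=149°:   branch - wants cross < 0 → take C=(6.0436,-0.6592) (cross=-10.369)
θ=149°: ex = (C−B)/|BC| = (0.9858,-0.1677); ey = (0.1677,0.9858)
θ=149°: P = B + -1.81·ex + -1.79·ey = (-2.9418,-0.9460)

θ=71°: -2.10 0.19
θ=149°: -2.94 -0.95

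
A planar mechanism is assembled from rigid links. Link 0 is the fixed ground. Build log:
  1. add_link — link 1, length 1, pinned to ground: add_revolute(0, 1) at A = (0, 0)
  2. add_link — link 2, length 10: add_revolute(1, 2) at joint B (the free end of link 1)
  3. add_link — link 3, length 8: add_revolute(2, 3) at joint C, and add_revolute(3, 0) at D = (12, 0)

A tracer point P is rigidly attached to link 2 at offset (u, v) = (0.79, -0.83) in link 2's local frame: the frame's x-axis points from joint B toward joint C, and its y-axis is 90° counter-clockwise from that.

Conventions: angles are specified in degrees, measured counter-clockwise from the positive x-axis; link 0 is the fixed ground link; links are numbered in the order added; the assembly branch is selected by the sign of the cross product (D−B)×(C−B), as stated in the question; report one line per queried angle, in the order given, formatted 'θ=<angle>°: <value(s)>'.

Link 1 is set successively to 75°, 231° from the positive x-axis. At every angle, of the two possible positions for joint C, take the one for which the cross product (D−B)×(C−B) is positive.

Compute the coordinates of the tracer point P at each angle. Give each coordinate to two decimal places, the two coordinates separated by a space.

A=(0,0), D=(12.00,0)
θ=75°: B = A + 1.00·(cos75°, sin75°) = (0.2588, 0.9659)
θ=75°: |BD| = 11.7808
θ=75°: circle(B,10.00) ∩ circle(D,8.00): a=7.4183, h=6.7059
θ=75°:   candidates: C₊=(8.2020,7.0410) cross=79.001; C₋=(7.1023,-6.3256) cross=-79.001
θ=75°:   branch + wants cross > 0 → take C=(8.2020,7.0410) (cross=79.001)
θ=75°: ex = (C−B)/|BC| = (0.7943,0.6075); ey = (-0.6075,0.7943)
θ=75°: P = B + 0.79·ex + -0.83·ey = (1.3906,0.7866)
θ=231°: B = A + 1.00·(cos231°, sin231°) = (-0.6293, -0.7771)
θ=231°: |BD| = 12.6532
θ=231°: circle(B,10.00) ∩ circle(D,8.00): a=7.7492, h=6.3206
θ=231°:   candidates: C₊=(6.7170,6.0075) cross=79.976; C₋=(7.4934,-6.6099) cross=-79.976
θ=231°:   branch + wants cross > 0 → take C=(6.7170,6.0075) (cross=79.976)
θ=231°: ex = (C−B)/|BC| = (0.7346,0.6785); ey = (-0.6785,0.7346)
θ=231°: P = B + 0.79·ex + -0.83·ey = (0.5142,-0.8509)

θ=75°: 1.39 0.79
θ=231°: 0.51 -0.85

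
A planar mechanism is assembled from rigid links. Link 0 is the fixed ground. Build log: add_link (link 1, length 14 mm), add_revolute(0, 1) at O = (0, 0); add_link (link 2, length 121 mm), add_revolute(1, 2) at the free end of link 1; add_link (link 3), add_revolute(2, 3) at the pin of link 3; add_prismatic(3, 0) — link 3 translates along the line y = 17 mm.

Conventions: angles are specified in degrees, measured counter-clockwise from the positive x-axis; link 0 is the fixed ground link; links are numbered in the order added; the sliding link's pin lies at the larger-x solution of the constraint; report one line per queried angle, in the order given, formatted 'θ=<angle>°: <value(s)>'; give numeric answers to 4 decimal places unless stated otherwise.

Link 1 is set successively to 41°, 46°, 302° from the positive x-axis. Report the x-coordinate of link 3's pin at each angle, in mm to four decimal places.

geometry: r = 14 mm, L = 121 mm, e = 17 mm
θ=41°: crank pin P = (r cos θ, r sin θ) = (10.565934, 9.184826)
θ=41°: h = r sin θ − e = 9.184826 − 17 = -7.815174
θ=41°: x = r cos θ + √(L² − h²) = 10.565934 + 120.747352 = 131.313286
θ=46°: crank pin P = (r cos θ, r sin θ) = (9.725217, 10.070757)
θ=46°: h = r sin θ − e = 10.070757 − 17 = -6.929243
θ=46°: x = r cos θ + √(L² − h²) = 9.725217 + 120.801430 = 130.526648
θ=302°: crank pin P = (r cos θ, r sin θ) = (7.418870, -11.872673)
θ=302°: h = r sin θ − e = -11.872673 − 17 = -28.872673
θ=302°: x = r cos θ + √(L² − h²) = 7.418870 + 117.504760 = 124.923630

θ=41°: 131.3133
θ=46°: 130.5266
θ=302°: 124.9236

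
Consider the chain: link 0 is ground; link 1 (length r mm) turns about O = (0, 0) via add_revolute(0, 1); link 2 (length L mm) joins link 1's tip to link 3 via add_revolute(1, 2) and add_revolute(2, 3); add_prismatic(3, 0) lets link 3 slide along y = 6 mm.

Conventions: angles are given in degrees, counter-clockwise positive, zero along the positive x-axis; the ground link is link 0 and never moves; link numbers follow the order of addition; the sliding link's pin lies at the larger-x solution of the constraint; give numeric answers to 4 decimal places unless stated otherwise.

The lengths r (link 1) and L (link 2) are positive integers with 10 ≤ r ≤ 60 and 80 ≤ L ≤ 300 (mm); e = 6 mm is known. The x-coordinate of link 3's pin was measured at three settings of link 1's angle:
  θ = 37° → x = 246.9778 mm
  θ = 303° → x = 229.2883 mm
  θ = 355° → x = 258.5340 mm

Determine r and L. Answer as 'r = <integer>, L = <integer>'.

constraint per measurement: (x − r cos θ)² + (r sin θ − e)² = L²
subtracting the θ₁ and θ₂ equations cancels the r² and L² terms:
r = (x₁² − x₂²) / (2[(x₁cos θ₁ + e sin θ₁) − (x₂cos θ₂ + e sin θ₂)]) = 52.0000 → r = 52
L² = (x₁ − r cos θ₁)² + (r sin θ₁ − e)² = 42848.9960 → L = 207.0000 → L = 207
check at θ₃=355°: x = 258.5340 (printed 258.5340) ✓

r = 52, L = 207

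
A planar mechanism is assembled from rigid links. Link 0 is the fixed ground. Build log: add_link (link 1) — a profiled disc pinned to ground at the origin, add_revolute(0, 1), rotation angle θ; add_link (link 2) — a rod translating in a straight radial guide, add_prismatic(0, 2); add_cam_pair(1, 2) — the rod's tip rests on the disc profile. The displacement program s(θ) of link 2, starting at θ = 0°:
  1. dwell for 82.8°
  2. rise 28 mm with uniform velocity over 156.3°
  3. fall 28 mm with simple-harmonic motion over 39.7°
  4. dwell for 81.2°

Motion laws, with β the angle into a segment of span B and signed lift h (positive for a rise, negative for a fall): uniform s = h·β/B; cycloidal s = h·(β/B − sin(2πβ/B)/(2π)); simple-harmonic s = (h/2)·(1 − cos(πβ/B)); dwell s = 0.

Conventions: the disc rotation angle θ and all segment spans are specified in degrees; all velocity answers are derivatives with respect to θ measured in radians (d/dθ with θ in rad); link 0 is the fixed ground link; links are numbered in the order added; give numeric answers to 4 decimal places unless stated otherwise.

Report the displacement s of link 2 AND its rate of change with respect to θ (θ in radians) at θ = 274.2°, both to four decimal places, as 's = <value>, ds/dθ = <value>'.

seg 1 [0°–82.8°] dwell: s stays 0.0000
seg 2 [82.8°–239.1°] uniform, h=28: full span → s += 28 → s = 28.0000
seg 3 [239.1°–278.8°] simple-harmonic, h=-28: θ=274.2° here. β=35.1, B=39.7. -28/2·(1 − cos(π·0.8841)) = -27.0827 → s = 0.9173
velocity in seg [239.1°–278.8°] (simple-harmonic), θ in radians: β = 35.1° = 0.6126 rad, B = 39.7° = 0.6929 rad; ds/dθ = (πh/(2B)) sin(πβ/B) = (π·(-28)/(2·0.6929)) sin(π·0.8841) = -22.599219 mm/rad

s = 0.9173, ds/dθ = -22.5992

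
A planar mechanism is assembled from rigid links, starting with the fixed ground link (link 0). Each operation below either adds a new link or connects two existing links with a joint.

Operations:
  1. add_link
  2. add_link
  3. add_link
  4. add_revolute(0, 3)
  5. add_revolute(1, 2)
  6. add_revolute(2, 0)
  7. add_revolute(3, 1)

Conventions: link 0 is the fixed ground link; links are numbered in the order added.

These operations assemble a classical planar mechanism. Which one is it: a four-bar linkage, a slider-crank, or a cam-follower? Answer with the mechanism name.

links: 4 (incl. ground); joints: 4 revolute, 0 prismatic, 0 higher (cam) pair, forming one closed loop
4 links in a single 4R loop → four-bar linkage

four-bar linkage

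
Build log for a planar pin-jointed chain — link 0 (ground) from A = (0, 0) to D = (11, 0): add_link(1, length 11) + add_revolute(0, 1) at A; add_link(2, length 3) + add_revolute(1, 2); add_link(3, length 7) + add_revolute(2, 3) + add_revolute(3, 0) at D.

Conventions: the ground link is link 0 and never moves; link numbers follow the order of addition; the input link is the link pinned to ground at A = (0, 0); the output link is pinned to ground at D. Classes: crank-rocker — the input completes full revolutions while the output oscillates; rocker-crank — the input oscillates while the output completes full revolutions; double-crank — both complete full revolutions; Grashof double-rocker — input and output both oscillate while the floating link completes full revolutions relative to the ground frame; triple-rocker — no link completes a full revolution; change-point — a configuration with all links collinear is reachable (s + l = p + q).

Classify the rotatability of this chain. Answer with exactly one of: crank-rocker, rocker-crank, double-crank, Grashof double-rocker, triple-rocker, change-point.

lengths: ground=11, input=11, coupler=3, output=7
sorted: s=3 (shortest), l=11 (longest), p+q=18
s + l = 14 vs p + q = 18
s + l < p + q (Grashof) with shortest = coupler link → Grashof double-rocker

Grashof double-rocker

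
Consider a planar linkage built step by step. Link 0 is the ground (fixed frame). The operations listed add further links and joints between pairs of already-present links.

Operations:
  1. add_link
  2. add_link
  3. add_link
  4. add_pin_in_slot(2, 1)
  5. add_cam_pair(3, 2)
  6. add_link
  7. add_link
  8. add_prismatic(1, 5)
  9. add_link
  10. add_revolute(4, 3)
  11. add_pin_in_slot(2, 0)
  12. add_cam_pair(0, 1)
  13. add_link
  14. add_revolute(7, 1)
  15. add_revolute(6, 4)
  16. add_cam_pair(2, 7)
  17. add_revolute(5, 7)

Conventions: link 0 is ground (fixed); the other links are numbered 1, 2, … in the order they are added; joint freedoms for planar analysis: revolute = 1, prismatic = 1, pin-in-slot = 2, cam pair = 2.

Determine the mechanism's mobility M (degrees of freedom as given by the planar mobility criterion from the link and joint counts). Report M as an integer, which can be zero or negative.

ground; <1,0,0>
#1 <2,0,0>
#2 <3,0,0>
#3 <4,0,0>
PS:2↔1 J2 <4,0,1>
C:3↔2 J2 <4,0,2>
#4 <5,0,2>
#5 <6,0,2>
P:1↔5 J1 <6,1,2>
#6 <7,1,2>
R:4↔3 J1 <7,2,2>
PS:2↔0 J2 <7,2,3>
C:0↔1 J2 <7,2,4>
#7 <8,2,4>
R:7↔1 J1 <8,3,4>
R:6↔4 J1 <8,4,4>
C:2↔7 J2 <8,4,5>
R:5↔7 J1 <8,5,5>
3×7 − 2×5 − 1×5 = 6

M = 6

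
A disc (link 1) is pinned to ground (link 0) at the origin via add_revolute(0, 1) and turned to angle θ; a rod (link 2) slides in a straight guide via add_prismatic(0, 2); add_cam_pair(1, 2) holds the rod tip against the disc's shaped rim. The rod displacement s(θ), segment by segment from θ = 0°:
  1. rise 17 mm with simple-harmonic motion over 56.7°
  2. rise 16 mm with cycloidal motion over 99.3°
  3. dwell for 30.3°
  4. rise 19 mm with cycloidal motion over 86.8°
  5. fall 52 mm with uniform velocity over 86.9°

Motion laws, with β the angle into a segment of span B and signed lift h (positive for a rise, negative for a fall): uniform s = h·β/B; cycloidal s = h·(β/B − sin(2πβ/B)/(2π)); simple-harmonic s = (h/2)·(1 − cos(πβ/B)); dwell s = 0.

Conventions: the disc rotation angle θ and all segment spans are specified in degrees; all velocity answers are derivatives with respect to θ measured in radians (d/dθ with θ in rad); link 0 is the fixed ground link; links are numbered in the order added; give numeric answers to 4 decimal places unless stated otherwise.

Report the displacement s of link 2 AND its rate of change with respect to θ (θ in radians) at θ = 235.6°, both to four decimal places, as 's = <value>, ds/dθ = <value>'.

segment 1 (0° to 56.7°, simple-harmonic, h = 17) is passed completely: s = 0.0000 + (17) = 17.0000
segment 2 (56.7° to 156°, cycloidal, h = 16) is passed completely: s = 17.0000 + (16) = 33.0000
segment 3 (156° to 186.3°, dwell): s unchanged at 33.0000
θ = 235.6° falls in segment 4 (186.3° to 273.1°, cycloidal, h = 19): β = 235.6 − 186.3 = 49.3°, B = 86.8°; Δs = 19·(0.5680 − sin(2π·0.5680)/(2π)) = 12.0440; s = 33.0000 + 12.0440 = 45.0440
velocity in seg [186.3°–273.1°] (cycloidal), θ in radians: β = 49.3° = 0.8604 rad, B = 86.8° = 1.5149 rad; ds/dθ = (h/B)(1 − cos(2πβ/B)) = (19/1.5149)(1 − cos(2π·0.5680)) = 23.956884 mm/rad

s = 45.0440, ds/dθ = 23.9569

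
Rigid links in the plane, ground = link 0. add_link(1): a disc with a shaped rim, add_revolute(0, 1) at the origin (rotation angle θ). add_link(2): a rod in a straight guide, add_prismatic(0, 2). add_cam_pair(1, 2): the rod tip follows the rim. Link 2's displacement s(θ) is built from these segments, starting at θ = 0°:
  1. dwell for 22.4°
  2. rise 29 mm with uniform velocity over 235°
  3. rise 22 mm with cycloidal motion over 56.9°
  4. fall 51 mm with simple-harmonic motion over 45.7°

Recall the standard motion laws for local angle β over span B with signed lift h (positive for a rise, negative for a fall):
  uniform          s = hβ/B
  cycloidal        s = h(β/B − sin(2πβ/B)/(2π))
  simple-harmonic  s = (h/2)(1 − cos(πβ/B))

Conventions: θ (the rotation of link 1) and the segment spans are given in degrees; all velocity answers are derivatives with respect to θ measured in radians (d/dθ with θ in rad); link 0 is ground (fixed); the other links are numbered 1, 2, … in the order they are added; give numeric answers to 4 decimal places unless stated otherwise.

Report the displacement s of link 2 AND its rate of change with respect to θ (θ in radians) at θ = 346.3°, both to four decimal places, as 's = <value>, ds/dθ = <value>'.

segment 1 (0° to 22.4°, dwell): s unchanged at 0.0000
segment 2 (22.4° to 257.4°, uniform, h = 29) is passed completely: s = 0.0000 + (29) = 29.0000
segment 3 (257.4° to 314.3°, cycloidal, h = 22) is passed completely: s = 29.0000 + (22) = 51.0000
θ = 346.3° falls in segment 4 (314.3° to 360°, simple-harmonic, h = -51): β = 346.3 − 314.3 = 32°, B = 45.7°; Δs = -51/2·(1 − cos(π·0.7002)) = -40.5027; s = 51.0000 − 40.5027 = 10.4973
velocity in seg [314.3°–360°] (simple-harmonic), θ in radians: β = 32° = 0.5585 rad, B = 45.7° = 0.7976 rad; ds/dθ = (πh/(2B)) sin(πβ/B) = (π·(-51)/(2·0.7976)) sin(π·0.7002) = -81.215152 mm/rad

s = 10.4973, ds/dθ = -81.2152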